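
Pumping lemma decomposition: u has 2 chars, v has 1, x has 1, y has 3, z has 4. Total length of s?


|s| = |u| + |v| + |x| + |y| + |z|
= 2 + 1 + 1 + 3 + 4
= 3 + 1 + 7
= 4 + 7
= 11

11


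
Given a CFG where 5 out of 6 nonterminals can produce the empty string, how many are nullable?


Nonterminals: {S, A, B, C, D, E}
A nonterminal is nullable if it can derive epsilon
Counting nullable nonterminals: 5
Total nullable = 5

5


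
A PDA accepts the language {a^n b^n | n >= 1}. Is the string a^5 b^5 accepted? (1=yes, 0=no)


Language requires equal numbers of a's and b's
PDA pushes for each 'a', pops for each 'b'
Number of a's = 5
Number of b's = 5
5 == 5 -> Accept

1


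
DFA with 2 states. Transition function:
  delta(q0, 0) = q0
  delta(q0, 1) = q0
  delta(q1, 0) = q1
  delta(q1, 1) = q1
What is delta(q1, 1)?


Looking up transition function:
delta(q1, 1) in the table
Row: q1, Column: 1
Result: q1

q1


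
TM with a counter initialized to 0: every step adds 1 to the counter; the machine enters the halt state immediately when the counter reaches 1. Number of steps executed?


Counter starts at 0. Counting sequence:
  Step 1: counter = 1
Counter reached 1 -> halt
Total steps = 1

1


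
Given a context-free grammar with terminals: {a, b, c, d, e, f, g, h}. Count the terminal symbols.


Terminal symbols: a, b, c, d, e, f, g, h
Counting each: a (#1), b (#2), c (#3), d (#4), e (#5), f (#6), g (#7), h (#8)
Total = 8

8


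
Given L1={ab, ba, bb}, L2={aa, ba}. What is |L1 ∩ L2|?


L1 = {ab, ba, bb}
L2 = {aa, ba}
Checking each string in L1 against L2:
  'ab': in L2? No
  'ba': in L2? Yes
  'bb': in L2? No
Intersection = {ba}
|L1 ∩ L2| = 1

1


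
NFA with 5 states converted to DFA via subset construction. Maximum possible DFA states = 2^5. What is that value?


NFA has 5 states
Subset construction: each DFA state = subset of NFA states
Maximum subsets = 2^5
2^5 = 32

32


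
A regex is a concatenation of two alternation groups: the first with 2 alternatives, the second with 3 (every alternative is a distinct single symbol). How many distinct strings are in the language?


First group: 2 alternatives
Second group: 3 alternatives
Concatenation: each choice from group 1 pairs with each from group 2
Total = 2 x 3 = 6

6


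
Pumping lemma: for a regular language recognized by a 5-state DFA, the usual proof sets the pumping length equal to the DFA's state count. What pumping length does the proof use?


Pumping lemma for regular languages (standard proof):
Take p = |Q|, the number of DFA states.
Any string of length >= |Q| passes through |Q|+1 states while reading its first |Q| symbols,
so by pigeonhole some state repeats, giving the loop that can be pumped.
Here |Q| = 5
Therefore the proof uses p = 5

5


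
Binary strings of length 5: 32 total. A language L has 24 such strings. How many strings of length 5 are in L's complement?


Alphabet: {0,1}
String length: 5
Total strings of length 5 = 2^5 = 32
Strings in L = 24
Complement = total - |L|
= 32 - 24
= 8

8


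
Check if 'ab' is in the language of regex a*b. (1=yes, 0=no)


Pattern: a*b
String: 'ab'
Pattern requires: zero or more 'a's followed by exactly one 'b'
Found 1 leading 'a's
Remaining: 'b'
Remaining is exactly 'b' -> match
Result: 1

1


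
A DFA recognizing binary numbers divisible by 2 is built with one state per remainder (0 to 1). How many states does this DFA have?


Divisibility by 2 is tracked via the remainder mod 2: 0, 1, ..., 1
The construction assigns one state to each remainder
Number of remainders = 2

2


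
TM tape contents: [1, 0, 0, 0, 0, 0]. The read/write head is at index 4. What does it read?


Tape: [1, 0, 0, 0, 0, 0]
Positions: 0 1 2 3 4 5
Values:    1 0 0 0 0 0
Head at position 4
tape[4] = 0

0


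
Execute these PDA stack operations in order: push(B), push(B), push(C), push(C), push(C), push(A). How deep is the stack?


Tracing stack operations:
  push(B) -> stack = [B], depth=1
  push(B) -> stack = [B,B], depth=2
  push(C) -> stack = [B,B,C], depth=3
  push(C) -> stack = [B,B,C,C], depth=4
  push(C) -> stack = [B,B,C,C,C], depth=5
  push(A) -> stack = [B,B,C,C,C,A], depth=6
Final depth = 6

6


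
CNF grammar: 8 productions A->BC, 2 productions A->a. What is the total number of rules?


CNF allows two rule forms:
  A -> BC (binary): 8 rules
  A -> a (terminal): 2 rules
Total = 8 + 2 = 10

10


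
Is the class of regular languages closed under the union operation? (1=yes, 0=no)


Regular languages are closed under:
- Union (DFA product construction)
- Intersection (DFA product construction)
- Complement (swap accept/reject states)
- Concatenation (NFA construction)
- Kleene star (NFA construction)
union is in this list
Therefore: closed

1


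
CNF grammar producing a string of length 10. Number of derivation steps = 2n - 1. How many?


Chomsky Normal Form derivation:
String length n = 10
Each step either:
  - Splits a nonterminal into two (n-1 such steps)
  - Converts a nonterminal to terminal (n such steps)
Total = (n-1) + n = 2n - 1
= 2(10) - 1
= 20 - 1
= 19

19


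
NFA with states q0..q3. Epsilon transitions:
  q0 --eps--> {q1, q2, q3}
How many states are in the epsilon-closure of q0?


Starting from q0
Initialize closure = {q0}
Follow epsilon from q0 -> add q1
Follow epsilon from q0 -> add q2
Follow epsilon from q0 -> add q3
Final closure: {q0, q1, q2, q3}
Size = 4

4


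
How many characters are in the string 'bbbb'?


String: 'bbbb'
Counting characters:
  'b' appears 4 time(s)
Total length = 0 + 4 = 4

4


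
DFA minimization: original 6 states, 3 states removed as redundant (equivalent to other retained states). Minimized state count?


Original DFA: 6 states
Redundant states removed: 3
Minimized states = original - removed
= 6 - 3
= 3

3


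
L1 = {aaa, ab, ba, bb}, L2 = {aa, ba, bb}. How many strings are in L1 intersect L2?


L1 = {aaa, ab, ba, bb}
L2 = {aa, ba, bb}
Checking each string in L1 against L2:
  'aaa': in L2? No
  'ab': in L2? No
  'ba': in L2? Yes
  'bb': in L2? Yes
Intersection = {ba, bb}
|L1 ∩ L2| = 2

2


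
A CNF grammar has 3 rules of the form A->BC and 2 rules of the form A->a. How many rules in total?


CNF allows two rule forms:
  A -> BC (binary): 3 rules
  A -> a (terminal): 2 rules
Total = 3 + 2 = 5

5


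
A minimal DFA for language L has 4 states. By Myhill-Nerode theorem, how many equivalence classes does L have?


Myhill-Nerode theorem:
Number of equivalence classes = number of states in minimal DFA
Minimal DFA states = 4
Therefore equivalence classes = 4

4


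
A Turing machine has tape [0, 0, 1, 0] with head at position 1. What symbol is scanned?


Tape: [0, 0, 1, 0]
Positions: 0 1 2 3
Values:    0 0 1 0
Head at position 1
tape[1] = 0

0


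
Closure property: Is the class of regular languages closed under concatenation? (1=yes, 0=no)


Regular languages are closed under all standard operations:
- Union: Yes (product construction)
- Intersection: Yes (product construction)
- Complement: Yes (swap accept/reject)
- Concatenation: Yes (NFA construction)
Operation: concatenation -> Closed

1


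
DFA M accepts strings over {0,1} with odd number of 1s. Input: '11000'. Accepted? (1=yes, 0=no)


DFA has 2 states: q_even (start, accept=no) and q_odd
Processing string '11000' character by character:
  Position 0: read '1', 1-count=1 -> q_odd
  Position 1: read '1', 1-count=2 -> q_even
  Position 2: read '0', 1-count=2 -> q_even (no change)
  Position 3: read '0', 1-count=2 -> q_even (no change)
  Position 4: read '0', 1-count=2 -> q_even (no change)
Final state: q_even, total 1s = 2 (even); the DFA requires an odd count -> reject

0


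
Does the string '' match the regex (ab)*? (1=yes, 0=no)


Pattern: (ab)*
String: ''
Pattern requires: zero or more repetitions of 'ab'
Pairs: []
All pairs are 'ab'? Yes
Result: 1

1


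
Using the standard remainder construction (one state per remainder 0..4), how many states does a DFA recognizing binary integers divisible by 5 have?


Divisibility by 5 is tracked via the remainder mod 5: 0, 1, ..., 4
The construction assigns one state to each remainder
Number of remainders = 5

5


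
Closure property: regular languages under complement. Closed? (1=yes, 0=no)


Regular languages are closed under:
- Union (DFA product construction)
- Intersection (DFA product construction)
- Complement (swap accept/reject states)
- Concatenation (NFA construction)
- Kleene star (NFA construction)
complement is in this list
Therefore: closed

1


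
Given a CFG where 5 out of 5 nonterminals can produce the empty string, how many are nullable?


Nonterminals: {S, A, B, C, D}
A nonterminal is nullable if it can derive epsilon
Counting nullable nonterminals: 5
Total nullable = 5

5


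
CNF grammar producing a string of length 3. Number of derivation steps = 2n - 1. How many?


Chomsky Normal Form derivation:
String length n = 3
Each step either:
  - Splits a nonterminal into two (n-1 such steps)
  - Converts a nonterminal to terminal (n such steps)
Total = (n-1) + n = 2n - 1
= 2(3) - 1
= 6 - 1
= 5

5


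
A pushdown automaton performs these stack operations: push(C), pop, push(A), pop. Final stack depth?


Tracing stack operations:
  push(C) -> stack = [C], depth=1
  pop -> removed C, stack = [], depth=0
  push(A) -> stack = [A], depth=1
  pop -> removed A, stack = [], depth=0
Final depth = 0

0


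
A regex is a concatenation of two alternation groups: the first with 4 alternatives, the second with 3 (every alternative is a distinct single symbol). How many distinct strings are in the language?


First group: 4 alternatives
Second group: 3 alternatives
Concatenation: each choice from group 1 pairs with each from group 2
Total = 4 x 3 = 12

12


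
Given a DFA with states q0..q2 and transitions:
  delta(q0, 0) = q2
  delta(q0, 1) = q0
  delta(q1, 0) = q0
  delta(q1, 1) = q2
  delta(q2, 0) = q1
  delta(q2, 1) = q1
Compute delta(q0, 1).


Looking up transition function:
delta(q0, 1) in the table
Row: q0, Column: 1
Result: q0

q0


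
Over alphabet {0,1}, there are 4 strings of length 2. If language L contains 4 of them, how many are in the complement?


Alphabet: {0,1}
String length: 2
Total strings of length 2 = 2^2 = 4
Strings in L = 4
Complement = total - |L|
= 4 - 4
= 0

0


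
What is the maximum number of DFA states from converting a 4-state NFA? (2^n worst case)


NFA has 4 states
Subset construction: each DFA state = subset of NFA states
Maximum subsets = 2^4
2^4 = 16

16


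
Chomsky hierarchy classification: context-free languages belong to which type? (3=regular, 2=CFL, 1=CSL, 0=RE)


Chomsky hierarchy levels:
  Type 3: Regular (DFA/NFA/regex)
  Type 2: Context-free (PDA)
  Type 1: Context-sensitive
  Type 0: Recursively enumerable (TM)
'context-free' corresponds to Type 2

2


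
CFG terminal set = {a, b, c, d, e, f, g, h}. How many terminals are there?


Terminal symbols: a, b, c, d, e, f, g, h
Counting each: a (#1), b (#2), c (#3), d (#4), e (#5), f (#6), g (#7), h (#8)
Total = 8

8


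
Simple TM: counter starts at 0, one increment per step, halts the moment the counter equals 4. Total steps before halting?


Counter starts at 0. Counting sequence:
  Step 1: counter = 1
  Step 2: counter = 2
  Step 3: counter = 3
  Step 4: counter = 4
Counter reached 4 -> halt
Total steps = 4

4


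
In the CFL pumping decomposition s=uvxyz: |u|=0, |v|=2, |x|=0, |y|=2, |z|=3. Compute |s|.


|s| = |u| + |v| + |x| + |y| + |z|
= 0 + 2 + 0 + 2 + 3
= 2 + 0 + 5
= 2 + 5
= 7

7


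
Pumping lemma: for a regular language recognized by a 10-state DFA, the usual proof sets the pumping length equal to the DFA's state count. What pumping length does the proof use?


Pumping lemma for regular languages (standard proof):
Take p = |Q|, the number of DFA states.
Any string of length >= |Q| passes through |Q|+1 states while reading its first |Q| symbols,
so by pigeonhole some state repeats, giving the loop that can be pumped.
Here |Q| = 10
Therefore the proof uses p = 10

10


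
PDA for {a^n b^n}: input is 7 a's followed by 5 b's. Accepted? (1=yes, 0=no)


Language requires equal numbers of a's and b's
PDA pushes for each 'a', pops for each 'b'
Number of a's = 7
Number of b's = 5
7 != 5 -> Reject

0


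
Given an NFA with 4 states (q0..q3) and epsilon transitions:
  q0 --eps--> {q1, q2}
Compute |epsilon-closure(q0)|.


Starting from q0
Initialize closure = {q0}
Follow epsilon from q0 -> add q1
Follow epsilon from q0 -> add q2
Final closure: {q0, q1, q2}
Size = 3

3


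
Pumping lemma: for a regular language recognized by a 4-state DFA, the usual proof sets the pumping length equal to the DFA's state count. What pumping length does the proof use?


Pumping lemma for regular languages (standard proof):
Take p = |Q|, the number of DFA states.
Any string of length >= |Q| passes through |Q|+1 states while reading its first |Q| symbols,
so by pigeonhole some state repeats, giving the loop that can be pumped.
Here |Q| = 4
Therefore the proof uses p = 4

4


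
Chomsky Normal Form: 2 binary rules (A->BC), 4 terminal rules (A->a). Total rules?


CNF allows two rule forms:
  A -> BC (binary): 2 rules
  A -> a (terminal): 4 rules
Total = 2 + 4 = 6

6


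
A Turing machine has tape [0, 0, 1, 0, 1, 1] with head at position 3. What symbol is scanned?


Tape: [0, 0, 1, 0, 1, 1]
Positions: 0 1 2 3 4 5
Values:    0 0 1 0 1 1
Head at position 3
tape[3] = 0

0


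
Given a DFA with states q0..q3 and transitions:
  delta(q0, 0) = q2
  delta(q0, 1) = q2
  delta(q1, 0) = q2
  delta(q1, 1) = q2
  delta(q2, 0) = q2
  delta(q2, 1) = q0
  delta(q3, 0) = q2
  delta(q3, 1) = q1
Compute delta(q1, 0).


Looking up transition function:
delta(q1, 0) in the table
Row: q1, Column: 0
Result: q2

q2


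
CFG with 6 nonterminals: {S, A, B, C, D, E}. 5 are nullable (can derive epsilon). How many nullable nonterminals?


Nonterminals: {S, A, B, C, D, E}
A nonterminal is nullable if it can derive epsilon
Counting nullable nonterminals: 5
Total nullable = 5

5


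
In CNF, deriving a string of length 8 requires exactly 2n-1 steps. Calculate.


Chomsky Normal Form derivation:
String length n = 8
Each step either:
  - Splits a nonterminal into two (n-1 such steps)
  - Converts a nonterminal to terminal (n such steps)
Total = (n-1) + n = 2n - 1
= 2(8) - 1
= 16 - 1
= 15

15


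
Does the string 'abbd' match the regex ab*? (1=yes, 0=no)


Pattern: ab*
String: 'abbd'
Pattern requires: exactly one 'a' followed by zero or more 'b's
First char is 'a' -> OK
Rest 'bbd': all b's? No
Result: 0

0


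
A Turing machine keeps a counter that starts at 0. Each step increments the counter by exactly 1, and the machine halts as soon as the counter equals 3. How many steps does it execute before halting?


Counter starts at 0. Counting sequence:
  Step 1: counter = 1
  Step 2: counter = 2
  Step 3: counter = 3
Counter reached 3 -> halt
Total steps = 3

3


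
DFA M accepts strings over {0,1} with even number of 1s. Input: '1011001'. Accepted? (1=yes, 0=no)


DFA has 2 states: q_even (start, accept=yes) and q_odd
Processing string '1011001' character by character:
  Position 0: read '1', 1-count=1 -> q_odd
  Position 1: read '0', 1-count=1 -> q_odd (no change)
  Position 2: read '1', 1-count=2 -> q_even
  Position 3: read '1', 1-count=3 -> q_odd
  Position 4: read '0', 1-count=3 -> q_odd (no change)
  Position 5: read '0', 1-count=3 -> q_odd (no change)
  Position 6: read '1', 1-count=4 -> q_even
Final state: q_even, total 1s = 4 (even); the DFA requires an even count -> accept

1


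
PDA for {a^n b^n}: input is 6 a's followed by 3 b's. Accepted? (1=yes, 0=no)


Language requires equal numbers of a's and b's
PDA pushes for each 'a', pops for each 'b'
Number of a's = 6
Number of b's = 3
6 != 3 -> Reject

0


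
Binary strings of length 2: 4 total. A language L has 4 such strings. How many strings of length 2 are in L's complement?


Alphabet: {0,1}
String length: 2
Total strings of length 2 = 2^2 = 4
Strings in L = 4
Complement = total - |L|
= 4 - 4
= 0

0


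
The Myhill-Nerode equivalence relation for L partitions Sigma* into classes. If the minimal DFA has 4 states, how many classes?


Myhill-Nerode theorem:
Number of equivalence classes = number of states in minimal DFA
Minimal DFA states = 4
Therefore equivalence classes = 4

4


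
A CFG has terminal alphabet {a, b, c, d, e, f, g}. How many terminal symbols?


Terminal symbols: a, b, c, d, e, f, g
Counting each: a (#1), b (#2), c (#3), d (#4), e (#5), f (#6), g (#7)
Total = 7

7


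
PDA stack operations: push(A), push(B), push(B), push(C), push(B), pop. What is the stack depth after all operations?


Tracing stack operations:
  push(A) -> stack = [A], depth=1
  push(B) -> stack = [A,B], depth=2
  push(B) -> stack = [A,B,B], depth=3
  push(C) -> stack = [A,B,B,C], depth=4
  push(B) -> stack = [A,B,B,C,B], depth=5
  pop -> removed B, stack = [A,B,B,C], depth=4
Final depth = 4

4


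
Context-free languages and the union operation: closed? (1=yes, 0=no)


CFL closure properties:
  Closed under: union, concatenation, Kleene star
  NOT closed under: intersection, complement
Operation 'union' is in closed list -> Yes (closed)

1


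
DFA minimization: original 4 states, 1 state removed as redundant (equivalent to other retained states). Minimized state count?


Original DFA: 4 states
Redundant states removed: 1
Minimized states = original - removed
= 4 - 1
= 3

3


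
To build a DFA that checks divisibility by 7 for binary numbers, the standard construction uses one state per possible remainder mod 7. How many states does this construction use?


Divisibility by 7 is tracked via the remainder mod 7: 0, 1, ..., 6
The construction assigns one state to each remainder
Number of remainders = 7

7


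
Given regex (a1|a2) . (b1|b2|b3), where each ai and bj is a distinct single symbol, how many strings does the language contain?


First group: 2 alternatives
Second group: 3 alternatives
Concatenation: each choice from group 1 pairs with each from group 2
Total = 2 x 3 = 6

6


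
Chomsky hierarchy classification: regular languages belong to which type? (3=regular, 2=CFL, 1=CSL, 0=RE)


Chomsky hierarchy levels:
  Type 3: Regular (DFA/NFA/regex)
  Type 2: Context-free (PDA)
  Type 1: Context-sensitive
  Type 0: Recursively enumerable (TM)
'regular' corresponds to Type 3

3


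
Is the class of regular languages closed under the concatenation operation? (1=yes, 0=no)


Regular languages are closed under:
- Union (DFA product construction)
- Intersection (DFA product construction)
- Complement (swap accept/reject states)
- Concatenation (NFA construction)
- Kleene star (NFA construction)
concatenation is in this list
Therefore: closed

1


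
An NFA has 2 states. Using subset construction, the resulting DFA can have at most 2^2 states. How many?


NFA has 2 states
Subset construction: each DFA state = subset of NFA states
Maximum subsets = 2^2
2^2 = 4

4


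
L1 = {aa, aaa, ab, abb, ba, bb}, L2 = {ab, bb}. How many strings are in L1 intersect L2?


L1 = {aa, aaa, ab, abb, ba, bb}
L2 = {ab, bb}
Checking each string in L1 against L2:
  'aa': in L2? No
  'aaa': in L2? No
  'ab': in L2? Yes
  'abb': in L2? No
  'ba': in L2? No
  'bb': in L2? Yes
Intersection = {ab, bb}
|L1 ∩ L2| = 2

2


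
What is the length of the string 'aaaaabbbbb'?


String: 'aaaaabbbbb'
Counting characters:
  'a' appears 5 time(s)
  'b' appears 5 time(s)
Total length = 5 + 5 = 10

10


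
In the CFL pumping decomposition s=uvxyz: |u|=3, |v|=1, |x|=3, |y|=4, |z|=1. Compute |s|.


|s| = |u| + |v| + |x| + |y| + |z|
= 3 + 1 + 3 + 4 + 1
= 4 + 3 + 5
= 7 + 5
= 12

12


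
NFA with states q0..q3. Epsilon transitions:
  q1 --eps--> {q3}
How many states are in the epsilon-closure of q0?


Starting from q0
Initialize closure = {q0}
q0 has no outgoing epsilon transitions -> nothing to add
Final closure: {q0}
Size = 1

1


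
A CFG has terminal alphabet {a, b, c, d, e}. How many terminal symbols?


Terminal symbols: a, b, c, d, e
Counting each: a (#1), b (#2), c (#3), d (#4), e (#5)
Total = 5

5


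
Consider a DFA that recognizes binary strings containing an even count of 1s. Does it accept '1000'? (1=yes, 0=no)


DFA has 2 states: q_even (start, accept=yes) and q_odd
Processing string '1000' character by character:
  Position 0: read '1', 1-count=1 -> q_odd
  Position 1: read '0', 1-count=1 -> q_odd (no change)
  Position 2: read '0', 1-count=1 -> q_odd (no change)
  Position 3: read '0', 1-count=1 -> q_odd (no change)
Final state: q_odd, total 1s = 1 (odd); the DFA requires an even count -> reject

0


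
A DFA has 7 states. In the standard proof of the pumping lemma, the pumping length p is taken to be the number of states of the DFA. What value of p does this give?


Pumping lemma for regular languages (standard proof):
Take p = |Q|, the number of DFA states.
Any string of length >= |Q| passes through |Q|+1 states while reading its first |Q| symbols,
so by pigeonhole some state repeats, giving the loop that can be pumped.
Here |Q| = 7
Therefore the proof uses p = 7

7


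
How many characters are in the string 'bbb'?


String: 'bbb'
Counting characters:
  'b' appears 3 time(s)
Total length = 0 + 3 = 3

3


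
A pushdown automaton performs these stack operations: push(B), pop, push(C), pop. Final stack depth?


Tracing stack operations:
  push(B) -> stack = [B], depth=1
  pop -> removed B, stack = [], depth=0
  push(C) -> stack = [C], depth=1
  pop -> removed C, stack = [], depth=0
Final depth = 0

0


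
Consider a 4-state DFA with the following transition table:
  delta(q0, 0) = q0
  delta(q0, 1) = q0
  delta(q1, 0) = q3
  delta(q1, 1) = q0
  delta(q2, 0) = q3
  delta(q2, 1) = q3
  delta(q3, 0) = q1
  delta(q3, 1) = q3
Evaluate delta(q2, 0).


Looking up transition function:
delta(q2, 0) in the table
Row: q2, Column: 0
Result: q3

q3


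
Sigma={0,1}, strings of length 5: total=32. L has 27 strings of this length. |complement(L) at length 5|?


Alphabet: {0,1}
String length: 5
Total strings of length 5 = 2^5 = 32
Strings in L = 27
Complement = total - |L|
= 32 - 27
= 5

5


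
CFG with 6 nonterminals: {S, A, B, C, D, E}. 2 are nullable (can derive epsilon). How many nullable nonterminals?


Nonterminals: {S, A, B, C, D, E}
A nonterminal is nullable if it can derive epsilon
Counting nullable nonterminals: 2
Total nullable = 2

2


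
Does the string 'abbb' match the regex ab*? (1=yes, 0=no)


Pattern: ab*
String: 'abbb'
Pattern requires: exactly one 'a' followed by zero or more 'b's
First char is 'a' -> OK
Rest 'bbb': all b's? Yes
Result: 1

1


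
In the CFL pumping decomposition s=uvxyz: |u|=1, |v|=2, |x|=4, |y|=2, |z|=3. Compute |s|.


|s| = |u| + |v| + |x| + |y| + |z|
= 1 + 2 + 4 + 2 + 3
= 3 + 4 + 5
= 7 + 5
= 12

12


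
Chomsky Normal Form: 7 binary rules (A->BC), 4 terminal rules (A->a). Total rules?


CNF allows two rule forms:
  A -> BC (binary): 7 rules
  A -> a (terminal): 4 rules
Total = 7 + 4 = 11

11


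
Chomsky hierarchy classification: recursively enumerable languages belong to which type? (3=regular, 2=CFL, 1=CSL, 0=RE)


Chomsky hierarchy levels:
  Type 3: Regular (DFA/NFA/regex)
  Type 2: Context-free (PDA)
  Type 1: Context-sensitive
  Type 0: Recursively enumerable (TM)
'recursively enumerable' corresponds to Type 0

0


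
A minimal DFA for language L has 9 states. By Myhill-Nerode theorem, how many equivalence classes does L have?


Myhill-Nerode theorem:
Number of equivalence classes = number of states in minimal DFA
Minimal DFA states = 9
Therefore equivalence classes = 9

9


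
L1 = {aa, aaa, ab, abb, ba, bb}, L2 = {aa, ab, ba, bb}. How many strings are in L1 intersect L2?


L1 = {aa, aaa, ab, abb, ba, bb}
L2 = {aa, ab, ba, bb}
Checking each string in L1 against L2:
  'aa': in L2? Yes
  'aaa': in L2? No
  'ab': in L2? Yes
  'abb': in L2? No
  'ba': in L2? Yes
  'bb': in L2? Yes
Intersection = {aa, ab, ba, bb}
|L1 ∩ L2| = 4

4


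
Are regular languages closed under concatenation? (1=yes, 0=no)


Regular languages are closed under all standard operations:
- Union: Yes (product construction)
- Intersection: Yes (product construction)
- Complement: Yes (swap accept/reject)
- Concatenation: Yes (NFA construction)
Operation: concatenation -> Closed

1


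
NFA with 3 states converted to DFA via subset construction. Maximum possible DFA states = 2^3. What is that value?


NFA has 3 states
Subset construction: each DFA state = subset of NFA states
Maximum subsets = 2^3
2^3 = 8

8


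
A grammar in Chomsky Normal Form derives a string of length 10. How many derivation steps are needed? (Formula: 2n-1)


Chomsky Normal Form derivation:
String length n = 10
Each step either:
  - Splits a nonterminal into two (n-1 such steps)
  - Converts a nonterminal to terminal (n such steps)
Total = (n-1) + n = 2n - 1
= 2(10) - 1
= 20 - 1
= 19

19


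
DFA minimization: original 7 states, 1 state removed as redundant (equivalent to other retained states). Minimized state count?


Original DFA: 7 states
Redundant states removed: 1
Minimized states = original - removed
= 7 - 1
= 6

6


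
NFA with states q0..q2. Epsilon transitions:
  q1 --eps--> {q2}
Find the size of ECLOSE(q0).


Starting from q0
Initialize closure = {q0}
q0 has no outgoing epsilon transitions -> nothing to add
Final closure: {q0}
Size = 1

1


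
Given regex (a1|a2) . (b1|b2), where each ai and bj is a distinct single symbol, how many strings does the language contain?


First group: 2 alternatives
Second group: 2 alternatives
Concatenation: each choice from group 1 pairs with each from group 2
Total = 2 x 2 = 4

4


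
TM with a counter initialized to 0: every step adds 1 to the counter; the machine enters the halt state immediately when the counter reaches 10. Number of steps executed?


Counter starts at 0. Counting sequence:
  Step 1: counter = 1
  Step 2: counter = 2
  Step 3: counter = 3
  Step 4: counter = 4
  Step 5: counter = 5
  Step 6: counter = 6
  ...
  Step 10: counter = 10
Counter reached 10 -> halt
Total steps = 10

10


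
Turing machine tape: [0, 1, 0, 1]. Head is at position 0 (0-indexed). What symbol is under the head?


Tape: [0, 1, 0, 1]
Positions: 0 1 2 3
Values:    0 1 0 1
Head at position 0
tape[0] = 0

0


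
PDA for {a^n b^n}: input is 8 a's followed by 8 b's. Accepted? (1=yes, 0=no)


Language requires equal numbers of a's and b's
PDA pushes for each 'a', pops for each 'b'
Number of a's = 8
Number of b's = 8
8 == 8 -> Accept

1


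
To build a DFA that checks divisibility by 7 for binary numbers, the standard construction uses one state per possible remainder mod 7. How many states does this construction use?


Divisibility by 7 is tracked via the remainder mod 7: 0, 1, ..., 6
The construction assigns one state to each remainder
Number of remainders = 7

7


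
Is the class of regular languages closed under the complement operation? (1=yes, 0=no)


Regular languages are closed under:
- Union (DFA product construction)
- Intersection (DFA product construction)
- Complement (swap accept/reject states)
- Concatenation (NFA construction)
- Kleene star (NFA construction)
complement is in this list
Therefore: closed

1


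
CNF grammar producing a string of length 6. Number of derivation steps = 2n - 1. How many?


Chomsky Normal Form derivation:
String length n = 6
Each step either:
  - Splits a nonterminal into two (n-1 such steps)
  - Converts a nonterminal to terminal (n such steps)
Total = (n-1) + n = 2n - 1
= 2(6) - 1
= 12 - 1
= 11

11


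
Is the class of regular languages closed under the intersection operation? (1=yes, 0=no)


Regular languages are closed under:
- Union (DFA product construction)
- Intersection (DFA product construction)
- Complement (swap accept/reject states)
- Concatenation (NFA construction)
- Kleene star (NFA construction)
intersection is in this list
Therefore: closed

1


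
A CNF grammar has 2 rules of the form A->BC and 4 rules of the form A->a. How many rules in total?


CNF allows two rule forms:
  A -> BC (binary): 2 rules
  A -> a (terminal): 4 rules
Total = 2 + 4 = 6

6


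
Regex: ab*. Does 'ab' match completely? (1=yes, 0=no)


Pattern: ab*
String: 'ab'
Pattern requires: exactly one 'a' followed by zero or more 'b's
First char is 'a' -> OK
Rest 'b': all b's? Yes
Result: 1

1


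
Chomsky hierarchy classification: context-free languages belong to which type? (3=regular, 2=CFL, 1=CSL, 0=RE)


Chomsky hierarchy levels:
  Type 3: Regular (DFA/NFA/regex)
  Type 2: Context-free (PDA)
  Type 1: Context-sensitive
  Type 0: Recursively enumerable (TM)
'context-free' corresponds to Type 2

2


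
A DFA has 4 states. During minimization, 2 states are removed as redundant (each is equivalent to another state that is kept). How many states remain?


Original DFA: 4 states
Redundant states removed: 2
Minimized states = original - removed
= 4 - 2
= 2

2


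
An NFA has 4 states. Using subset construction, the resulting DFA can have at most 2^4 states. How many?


NFA has 4 states
Subset construction: each DFA state = subset of NFA states
Maximum subsets = 2^4
2^4 = 16

16


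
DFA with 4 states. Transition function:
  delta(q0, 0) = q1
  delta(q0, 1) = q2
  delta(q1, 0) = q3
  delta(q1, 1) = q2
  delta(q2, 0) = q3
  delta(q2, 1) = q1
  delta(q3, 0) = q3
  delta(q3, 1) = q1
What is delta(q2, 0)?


Looking up transition function:
delta(q2, 0) in the table
Row: q2, Column: 0
Result: q3

q3


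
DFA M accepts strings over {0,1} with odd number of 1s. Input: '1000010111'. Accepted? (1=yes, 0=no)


DFA has 2 states: q_even (start, accept=no) and q_odd
Processing string '1000010111' character by character:
  Position 0: read '1', 1-count=1 -> q_odd
  Position 1: read '0', 1-count=1 -> q_odd (no change)
  Position 2: read '0', 1-count=1 -> q_odd (no change)
  Position 3: read '0', 1-count=1 -> q_odd (no change)
  Position 4: read '0', 1-count=1 -> q_odd (no change)
  Position 5: read '1', 1-count=2 -> q_even
  Position 6: read '0', 1-count=2 -> q_even (no change)
  Position 7: read '1', 1-count=3 -> q_odd
  Position 8: read '1', 1-count=4 -> q_even
  Position 9: read '1', 1-count=5 -> q_odd
Final state: q_odd, total 1s = 5 (odd); the DFA requires an odd count -> accept

1


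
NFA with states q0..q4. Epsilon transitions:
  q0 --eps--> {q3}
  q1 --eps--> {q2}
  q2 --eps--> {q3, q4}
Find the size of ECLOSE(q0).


Starting from q0
Initialize closure = {q0}
Follow epsilon from q0 -> add q3
Final closure: {q0, q3}
Size = 2

2


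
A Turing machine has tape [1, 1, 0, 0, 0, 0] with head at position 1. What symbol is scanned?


Tape: [1, 1, 0, 0, 0, 0]
Positions: 0 1 2 3 4 5
Values:    1 1 0 0 0 0
Head at position 1
tape[1] = 1

1


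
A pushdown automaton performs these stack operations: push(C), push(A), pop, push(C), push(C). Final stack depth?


Tracing stack operations:
  push(C) -> stack = [C], depth=1
  push(A) -> stack = [C,A], depth=2
  pop -> removed A, stack = [C], depth=1
  push(C) -> stack = [C,C], depth=2
  push(C) -> stack = [C,C,C], depth=3
Final depth = 3

3


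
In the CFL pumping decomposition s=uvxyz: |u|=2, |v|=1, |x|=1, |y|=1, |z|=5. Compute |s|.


|s| = |u| + |v| + |x| + |y| + |z|
= 2 + 1 + 1 + 1 + 5
= 3 + 1 + 6
= 4 + 6
= 10

10


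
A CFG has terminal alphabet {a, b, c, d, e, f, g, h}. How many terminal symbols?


Terminal symbols: a, b, c, d, e, f, g, h
Counting each: a (#1), b (#2), c (#3), d (#4), e (#5), f (#6), g (#7), h (#8)
Total = 8

8


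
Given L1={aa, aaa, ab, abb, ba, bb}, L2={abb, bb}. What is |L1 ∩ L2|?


L1 = {aa, aaa, ab, abb, ba, bb}
L2 = {abb, bb}
Checking each string in L1 against L2:
  'aa': in L2? No
  'aaa': in L2? No
  'ab': in L2? No
  'abb': in L2? Yes
  'ba': in L2? No
  'bb': in L2? Yes
Intersection = {abb, bb}
|L1 ∩ L2| = 2

2


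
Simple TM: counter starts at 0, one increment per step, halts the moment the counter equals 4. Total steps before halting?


Counter starts at 0. Counting sequence:
  Step 1: counter = 1
  Step 2: counter = 2
  Step 3: counter = 3
  Step 4: counter = 4
Counter reached 4 -> halt
Total steps = 4

4


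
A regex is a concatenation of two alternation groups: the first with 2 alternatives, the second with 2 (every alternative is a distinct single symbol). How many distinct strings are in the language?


First group: 2 alternatives
Second group: 2 alternatives
Concatenation: each choice from group 1 pairs with each from group 2
Total = 2 x 2 = 4

4


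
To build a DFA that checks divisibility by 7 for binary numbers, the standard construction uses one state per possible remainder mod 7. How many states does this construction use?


Divisibility by 7 is tracked via the remainder mod 7: 0, 1, ..., 6
The construction assigns one state to each remainder
Number of remainders = 7

7


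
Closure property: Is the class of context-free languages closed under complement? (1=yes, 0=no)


CFL closure properties:
  Closed under: union, concatenation, Kleene star
  NOT closed under: intersection, complement
Operation 'complement' is in not-closed list -> No (not closed)

0


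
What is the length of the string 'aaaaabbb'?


String: 'aaaaabbb'
Counting characters:
  'a' appears 5 time(s)
  'b' appears 3 time(s)
Total length = 5 + 3 = 8

8


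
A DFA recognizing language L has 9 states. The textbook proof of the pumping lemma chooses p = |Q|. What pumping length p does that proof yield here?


Pumping lemma for regular languages (standard proof):
Take p = |Q|, the number of DFA states.
Any string of length >= |Q| passes through |Q|+1 states while reading its first |Q| symbols,
so by pigeonhole some state repeats, giving the loop that can be pumped.
Here |Q| = 9
Therefore the proof uses p = 9

9


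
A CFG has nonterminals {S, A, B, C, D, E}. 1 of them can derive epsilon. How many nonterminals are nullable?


Nonterminals: {S, A, B, C, D, E}
A nonterminal is nullable if it can derive epsilon
Counting nullable nonterminals: 1
Total nullable = 1

1


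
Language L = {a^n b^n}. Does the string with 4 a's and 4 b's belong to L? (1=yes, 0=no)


Language requires equal numbers of a's and b's
PDA pushes for each 'a', pops for each 'b'
Number of a's = 4
Number of b's = 4
4 == 4 -> Accept

1


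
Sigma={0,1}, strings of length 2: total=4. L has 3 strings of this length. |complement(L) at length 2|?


Alphabet: {0,1}
String length: 2
Total strings of length 2 = 2^2 = 4
Strings in L = 3
Complement = total - |L|
= 4 - 3
= 1

1


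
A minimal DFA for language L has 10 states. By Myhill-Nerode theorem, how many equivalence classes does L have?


Myhill-Nerode theorem:
Number of equivalence classes = number of states in minimal DFA
Minimal DFA states = 10
Therefore equivalence classes = 10

10


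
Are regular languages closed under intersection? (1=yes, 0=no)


Regular languages are closed under:
- Union (DFA product construction)
- Intersection (DFA product construction)
- Complement (swap accept/reject states)
- Concatenation (NFA construction)
- Kleene star (NFA construction)
intersection is in this list
Therefore: closed

1


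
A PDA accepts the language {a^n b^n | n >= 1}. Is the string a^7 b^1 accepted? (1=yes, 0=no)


Language requires equal numbers of a's and b's
PDA pushes for each 'a', pops for each 'b'
Number of a's = 7
Number of b's = 1
7 != 1 -> Reject

0


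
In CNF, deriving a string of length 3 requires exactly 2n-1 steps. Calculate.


Chomsky Normal Form derivation:
String length n = 3
Each step either:
  - Splits a nonterminal into two (n-1 such steps)
  - Converts a nonterminal to terminal (n such steps)
Total = (n-1) + n = 2n - 1
= 2(3) - 1
= 6 - 1
= 5

5


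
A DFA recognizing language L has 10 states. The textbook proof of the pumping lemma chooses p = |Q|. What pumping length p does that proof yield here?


Pumping lemma for regular languages (standard proof):
Take p = |Q|, the number of DFA states.
Any string of length >= |Q| passes through |Q|+1 states while reading its first |Q| symbols,
so by pigeonhole some state repeats, giving the loop that can be pumped.
Here |Q| = 10
Therefore the proof uses p = 10

10


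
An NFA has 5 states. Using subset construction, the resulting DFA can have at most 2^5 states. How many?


NFA has 5 states
Subset construction: each DFA state = subset of NFA states
Maximum subsets = 2^5
2^5 = 32

32


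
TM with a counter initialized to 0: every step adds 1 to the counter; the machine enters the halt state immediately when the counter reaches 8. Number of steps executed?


Counter starts at 0. Counting sequence:
  Step 1: counter = 1
  Step 2: counter = 2
  Step 3: counter = 3
  Step 4: counter = 4
  Step 5: counter = 5
  Step 6: counter = 6
  Step 7: counter = 7
  Step 8: counter = 8
Counter reached 8 -> halt
Total steps = 8

8


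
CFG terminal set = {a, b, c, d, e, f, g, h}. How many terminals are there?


Terminal symbols: a, b, c, d, e, f, g, h
Counting each: a (#1), b (#2), c (#3), d (#4), e (#5), f (#6), g (#7), h (#8)
Total = 8

8


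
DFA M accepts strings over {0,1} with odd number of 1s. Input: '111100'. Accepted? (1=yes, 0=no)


DFA has 2 states: q_even (start, accept=no) and q_odd
Processing string '111100' character by character:
  Position 0: read '1', 1-count=1 -> q_odd
  Position 1: read '1', 1-count=2 -> q_even
  Position 2: read '1', 1-count=3 -> q_odd
  Position 3: read '1', 1-count=4 -> q_even
  Position 4: read '0', 1-count=4 -> q_even (no change)
  Position 5: read '0', 1-count=4 -> q_even (no change)
Final state: q_even, total 1s = 4 (even); the DFA requires an odd count -> reject

0


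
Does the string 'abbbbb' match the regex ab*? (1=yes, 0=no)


Pattern: ab*
String: 'abbbbb'
Pattern requires: exactly one 'a' followed by zero or more 'b's
First char is 'a' -> OK
Rest 'bbbbb': all b's? Yes
Result: 1

1


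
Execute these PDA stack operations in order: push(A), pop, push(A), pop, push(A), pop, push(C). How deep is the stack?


Tracing stack operations:
  push(A) -> stack = [A], depth=1
  pop -> removed A, stack = [], depth=0
  push(A) -> stack = [A], depth=1
  pop -> removed A, stack = [], depth=0
  push(A) -> stack = [A], depth=1
  pop -> removed A, stack = [], depth=0
  push(C) -> stack = [C], depth=1
Final depth = 1

1


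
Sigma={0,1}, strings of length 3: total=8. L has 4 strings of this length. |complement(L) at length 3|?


Alphabet: {0,1}
String length: 3
Total strings of length 3 = 2^3 = 8
Strings in L = 4
Complement = total - |L|
= 8 - 4
= 4

4


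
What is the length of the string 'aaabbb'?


String: 'aaabbb'
Counting characters:
  'a' appears 3 time(s)
  'b' appears 3 time(s)
Total length = 3 + 3 = 6

6


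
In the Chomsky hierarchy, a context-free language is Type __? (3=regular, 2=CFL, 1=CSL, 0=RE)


Chomsky hierarchy levels:
  Type 3: Regular (DFA/NFA/regex)
  Type 2: Context-free (PDA)
  Type 1: Context-sensitive
  Type 0: Recursively enumerable (TM)
'context-free' corresponds to Type 2

2


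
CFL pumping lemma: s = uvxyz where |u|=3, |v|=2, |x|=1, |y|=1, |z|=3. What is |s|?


|s| = |u| + |v| + |x| + |y| + |z|
= 3 + 2 + 1 + 1 + 3
= 5 + 1 + 4
= 6 + 4
= 10

10


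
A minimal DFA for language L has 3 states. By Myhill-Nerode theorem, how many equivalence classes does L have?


Myhill-Nerode theorem:
Number of equivalence classes = number of states in minimal DFA
Minimal DFA states = 3
Therefore equivalence classes = 3

3


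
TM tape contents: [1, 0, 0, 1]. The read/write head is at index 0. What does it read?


Tape: [1, 0, 0, 1]
Positions: 0 1 2 3
Values:    1 0 0 1
Head at position 0
tape[0] = 1

1
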